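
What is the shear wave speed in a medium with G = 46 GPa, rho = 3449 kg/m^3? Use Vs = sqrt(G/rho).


Convert G to Pa: G = 46e9 Pa
Compute G/rho = 46e9 / 3449 = 13337199.1882
Vs = sqrt(13337199.1882) = 3652.01 m/s

3652.01


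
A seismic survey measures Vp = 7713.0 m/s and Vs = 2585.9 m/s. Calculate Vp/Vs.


Vp/Vs = 7713.0 / 2585.9
= 2.9827

2.9827


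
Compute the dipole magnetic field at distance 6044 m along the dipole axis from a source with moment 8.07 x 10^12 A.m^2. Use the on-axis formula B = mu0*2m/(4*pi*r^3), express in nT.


m = 8.07 x 10^12 = 8070000000000 A.m^2
2m = 16140000000000 A.m^2
r^3 = 6044^3 = 220786933184
B = (4pi*10^-7) * 16140000000000 / (4*pi * 220786933184) * 1e9
= 20282122.171576 / 2774490429197.9 * 1e9
= 7310.2152 nT

7310.2152


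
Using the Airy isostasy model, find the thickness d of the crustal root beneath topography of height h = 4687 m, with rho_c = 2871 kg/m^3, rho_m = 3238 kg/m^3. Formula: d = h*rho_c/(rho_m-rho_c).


rho_m - rho_c = 3238 - 2871 = 367
d = 4687 * 2871 / 367
= 13456377 / 367
= 36665.88 m

36665.88


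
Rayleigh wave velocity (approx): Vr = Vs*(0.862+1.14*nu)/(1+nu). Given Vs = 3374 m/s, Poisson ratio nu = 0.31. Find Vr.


Numerator factor = 0.862 + 1.14*0.31 = 1.2154
Denominator = 1 + 0.31 = 1.31
Vr = 3374 * 1.2154 / 1.31 = 3130.35 m/s

3130.35


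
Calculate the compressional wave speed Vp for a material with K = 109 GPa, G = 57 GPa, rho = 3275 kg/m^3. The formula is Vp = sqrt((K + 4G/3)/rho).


First compute the effective modulus:
K + 4G/3 = 109e9 + 4*57e9/3 = 185000000000.0 Pa
Then divide by density:
185000000000.0 / 3275 = 56488549.6183 Pa/(kg/m^3)
Take the square root:
Vp = sqrt(56488549.6183) = 7515.89 m/s

7515.89


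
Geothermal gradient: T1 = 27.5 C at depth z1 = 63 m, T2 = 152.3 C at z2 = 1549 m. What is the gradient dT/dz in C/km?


dT = 152.3 - 27.5 = 124.8 C
dz = 1549 - 63 = 1486 m
gradient = dT/dz * 1000 = 124.8/1486 * 1000 = 83.9838 C/km

83.9838


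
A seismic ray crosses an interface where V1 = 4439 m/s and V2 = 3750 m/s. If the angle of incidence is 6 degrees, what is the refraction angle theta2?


sin(theta1) = sin(6 deg) = 0.104528
sin(theta2) = V2/V1 * sin(theta1) = 3750/4439 * 0.104528 = 0.088304
theta2 = arcsin(0.088304) = 5.066 degrees

5.066


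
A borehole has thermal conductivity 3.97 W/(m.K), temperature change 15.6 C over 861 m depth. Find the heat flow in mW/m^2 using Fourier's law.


q = k * dT / dz * 1000
= 3.97 * 15.6 / 861 * 1000
= 0.07193 * 1000
= 71.9303 mW/m^2

71.9303


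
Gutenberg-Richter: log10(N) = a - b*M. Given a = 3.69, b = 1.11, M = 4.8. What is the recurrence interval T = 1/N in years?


log10(N) = 3.69 - 1.11*4.8 = -1.638
N = 10^-1.638 = 0.023014
T = 1/N = 1/0.023014 = 43.451 years

43.451


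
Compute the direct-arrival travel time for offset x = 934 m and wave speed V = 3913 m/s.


t = x / V
= 934 / 3913
= 0.2387 s

0.2387


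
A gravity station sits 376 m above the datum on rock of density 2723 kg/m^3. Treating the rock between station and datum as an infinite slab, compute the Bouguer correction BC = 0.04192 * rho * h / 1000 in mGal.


BC = 0.04192 * rho * h / 1000
= 0.04192 * 2723 * 376 / 1000
= 42.9197 mGal

42.9197


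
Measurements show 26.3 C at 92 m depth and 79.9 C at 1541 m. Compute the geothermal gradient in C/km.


dT = 79.9 - 26.3 = 53.6 C
dz = 1541 - 92 = 1449 m
gradient = dT/dz * 1000 = 53.6/1449 * 1000 = 36.991 C/km

36.991


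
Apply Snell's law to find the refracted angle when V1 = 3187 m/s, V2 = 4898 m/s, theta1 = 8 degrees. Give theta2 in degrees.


sin(theta1) = sin(8 deg) = 0.139173
sin(theta2) = V2/V1 * sin(theta1) = 4898/3187 * 0.139173 = 0.213891
theta2 = arcsin(0.213891) = 12.3505 degrees

12.3505


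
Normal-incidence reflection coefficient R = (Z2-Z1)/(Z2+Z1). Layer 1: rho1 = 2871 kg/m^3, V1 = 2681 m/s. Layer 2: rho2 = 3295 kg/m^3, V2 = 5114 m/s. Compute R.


Z1 = 2871 * 2681 = 7697151
Z2 = 3295 * 5114 = 16850630
R = (16850630 - 7697151) / (16850630 + 7697151) = 9153479 / 24547781 = 0.3729

0.3729


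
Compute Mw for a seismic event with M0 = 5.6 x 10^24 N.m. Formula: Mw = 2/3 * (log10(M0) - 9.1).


log10(M0) = log10(5.6 x 10^24) = 24.7482
Mw = 2/3 * (24.7482 - 9.1)
= 2/3 * 15.6482
= 10.43

10.43


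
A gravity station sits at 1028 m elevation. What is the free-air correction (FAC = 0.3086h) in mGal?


FAC = 0.3086 * h
= 0.3086 * 1028
= 317.2408 mGal

317.2408


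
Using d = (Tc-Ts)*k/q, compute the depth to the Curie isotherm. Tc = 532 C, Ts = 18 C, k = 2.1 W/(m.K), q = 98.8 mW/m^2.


T_Curie - T_surf = 532 - 18 = 514 C
Convert q to W/m^2: 98.8 mW/m^2 = 0.0988 W/m^2
d = 514 * 2.1 / 0.0988 = 10925.1 m

10925.1


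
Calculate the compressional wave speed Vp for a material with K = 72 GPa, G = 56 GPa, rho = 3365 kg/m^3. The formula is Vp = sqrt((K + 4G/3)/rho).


First compute the effective modulus:
K + 4G/3 = 72e9 + 4*56e9/3 = 146666666666.67 Pa
Then divide by density:
146666666666.67 / 3365 = 43585933.6305 Pa/(kg/m^3)
Take the square root:
Vp = sqrt(43585933.6305) = 6601.96 m/s

6601.96


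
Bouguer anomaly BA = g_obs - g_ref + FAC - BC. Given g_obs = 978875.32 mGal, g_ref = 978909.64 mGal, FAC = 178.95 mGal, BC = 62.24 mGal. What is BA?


BA = g_obs - g_ref + FAC - BC
= 978875.32 - 978909.64 + 178.95 - 62.24
= 82.39 mGal

82.39


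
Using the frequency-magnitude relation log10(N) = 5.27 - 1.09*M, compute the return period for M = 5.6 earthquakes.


log10(N) = 5.27 - 1.09*5.6 = -0.834
N = 10^-0.834 = 0.146555
T = 1/N = 1/0.146555 = 6.8234 years

6.8234


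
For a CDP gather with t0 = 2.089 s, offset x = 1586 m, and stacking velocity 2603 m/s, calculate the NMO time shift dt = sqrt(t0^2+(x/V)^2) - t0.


x/Vnmo = 1586/2603 = 0.609297
(x/Vnmo)^2 = 0.371243
t0^2 = 4.363921
sqrt(4.363921 + 0.371243) = 2.176043
dt = 2.176043 - 2.089 = 0.087043

0.087043


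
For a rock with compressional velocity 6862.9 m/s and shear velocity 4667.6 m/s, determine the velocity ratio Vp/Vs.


Vp/Vs = 6862.9 / 4667.6
= 1.4703

1.4703


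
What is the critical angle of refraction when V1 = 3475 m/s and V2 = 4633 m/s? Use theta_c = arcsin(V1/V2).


V1/V2 = 3475/4633 = 0.750054
theta_c = arcsin(0.750054) = 48.5951 degrees

48.5951


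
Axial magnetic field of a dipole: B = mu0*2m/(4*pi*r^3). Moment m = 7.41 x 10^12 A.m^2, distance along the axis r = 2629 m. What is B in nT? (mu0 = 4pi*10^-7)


m = 7.41 x 10^12 = 7410000000000 A.m^2
2m = 14820000000000 A.m^2
r^3 = 2629^3 = 18170704189
B = (4pi*10^-7) * 14820000000000 / (4*pi * 18170704189) * 1e9
= 18623361.25048 / 228339803162.86 * 1e9
= 81559.8551 nT

81559.8551


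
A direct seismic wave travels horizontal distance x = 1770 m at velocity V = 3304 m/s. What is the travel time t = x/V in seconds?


t = x / V
= 1770 / 3304
= 0.5357 s

0.5357


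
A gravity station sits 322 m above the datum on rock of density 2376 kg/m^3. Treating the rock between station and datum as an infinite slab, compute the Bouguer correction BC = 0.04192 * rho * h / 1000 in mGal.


BC = 0.04192 * rho * h / 1000
= 0.04192 * 2376 * 322 / 1000
= 32.0718 mGal

32.0718


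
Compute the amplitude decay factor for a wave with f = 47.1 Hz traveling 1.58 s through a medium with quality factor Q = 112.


pi*f*t/Q = pi*47.1*1.58/112 = 2.08742
A/A0 = exp(-2.08742) = 0.124007

0.124007


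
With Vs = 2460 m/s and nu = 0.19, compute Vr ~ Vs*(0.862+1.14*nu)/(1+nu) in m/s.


Numerator factor = 0.862 + 1.14*0.19 = 1.0786
Denominator = 1 + 0.19 = 1.19
Vr = 2460 * 1.0786 / 1.19 = 2229.71 m/s

2229.71


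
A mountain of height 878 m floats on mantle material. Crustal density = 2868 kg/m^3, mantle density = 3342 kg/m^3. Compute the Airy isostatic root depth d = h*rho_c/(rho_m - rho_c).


rho_m - rho_c = 3342 - 2868 = 474
d = 878 * 2868 / 474
= 2518104 / 474
= 5312.46 m

5312.46


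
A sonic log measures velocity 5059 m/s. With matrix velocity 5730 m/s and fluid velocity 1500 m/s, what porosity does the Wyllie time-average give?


1/V - 1/Vm = 1/5059 - 1/5730 = 2.315e-05
1/Vf - 1/Vm = 1/1500 - 1/5730 = 0.00049215
phi = 2.315e-05 / 0.00049215 = 0.047

0.047


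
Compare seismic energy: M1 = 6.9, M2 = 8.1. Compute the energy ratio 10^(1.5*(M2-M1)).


M2 - M1 = 8.1 - 6.9 = 1.2
1.5 * 1.2 = 1.8
ratio = 10^1.8 = 63.1

63.1


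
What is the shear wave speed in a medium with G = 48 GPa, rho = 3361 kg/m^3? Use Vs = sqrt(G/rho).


Convert G to Pa: G = 48e9 Pa
Compute G/rho = 48e9 / 3361 = 14281463.85
Vs = sqrt(14281463.85) = 3779.08 m/s

3779.08


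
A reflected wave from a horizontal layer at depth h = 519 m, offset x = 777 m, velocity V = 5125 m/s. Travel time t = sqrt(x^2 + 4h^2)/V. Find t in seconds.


x^2 + 4h^2 = 777^2 + 4*519^2 = 603729 + 1077444 = 1681173
sqrt(1681173) = 1296.6006
t = 1296.6006 / 5125 = 0.253 s

0.253


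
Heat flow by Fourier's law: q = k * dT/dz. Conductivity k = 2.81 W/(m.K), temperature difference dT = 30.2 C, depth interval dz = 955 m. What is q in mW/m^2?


q = k * dT / dz * 1000
= 2.81 * 30.2 / 955 * 1000
= 0.088861 * 1000
= 88.8607 mW/m^2

88.8607


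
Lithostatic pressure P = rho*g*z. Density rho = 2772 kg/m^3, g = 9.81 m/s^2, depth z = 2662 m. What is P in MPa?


P = rho * g * z / 1e6
= 2772 * 9.81 * 2662 / 1e6
= 72388617.84 / 1e6
= 72.3886 MPa

72.3886


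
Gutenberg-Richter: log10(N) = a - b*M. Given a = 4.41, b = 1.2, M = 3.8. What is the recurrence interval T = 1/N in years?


log10(N) = 4.41 - 1.2*3.8 = -0.15
N = 10^-0.15 = 0.707946
T = 1/N = 1/0.707946 = 1.4125 years

1.4125


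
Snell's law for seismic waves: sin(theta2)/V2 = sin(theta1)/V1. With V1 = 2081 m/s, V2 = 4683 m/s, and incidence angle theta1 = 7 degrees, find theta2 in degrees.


sin(theta1) = sin(7 deg) = 0.121869
sin(theta2) = V2/V1 * sin(theta1) = 4683/2081 * 0.121869 = 0.27425
theta2 = arcsin(0.27425) = 15.9173 degrees

15.9173


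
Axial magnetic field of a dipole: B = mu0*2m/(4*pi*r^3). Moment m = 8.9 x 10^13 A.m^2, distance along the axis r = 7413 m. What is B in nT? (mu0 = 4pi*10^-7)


m = 8.9 x 10^13 = 89000000000000 A.m^2
2m = 178000000000000 A.m^2
r^3 = 7413^3 = 407363393997
B = (4pi*10^-7) * 178000000000000 / (4*pi * 407363393997) * 1e9
= 223681396.935593 / 5119079383689.52 * 1e9
= 43695.6297 nT

43695.6297


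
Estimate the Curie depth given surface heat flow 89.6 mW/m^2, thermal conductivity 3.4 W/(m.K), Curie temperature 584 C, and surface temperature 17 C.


T_Curie - T_surf = 584 - 17 = 567 C
Convert q to W/m^2: 89.6 mW/m^2 = 0.0896 W/m^2
d = 567 * 3.4 / 0.0896 = 21515.62 m

21515.62


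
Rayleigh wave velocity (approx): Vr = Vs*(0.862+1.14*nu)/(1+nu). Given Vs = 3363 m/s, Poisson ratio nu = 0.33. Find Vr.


Numerator factor = 0.862 + 1.14*0.33 = 1.2382
Denominator = 1 + 0.33 = 1.33
Vr = 3363 * 1.2382 / 1.33 = 3130.88 m/s

3130.88


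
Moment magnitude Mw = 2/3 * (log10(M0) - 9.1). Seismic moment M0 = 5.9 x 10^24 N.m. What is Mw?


log10(M0) = log10(5.9 x 10^24) = 24.7709
Mw = 2/3 * (24.7709 - 9.1)
= 2/3 * 15.6709
= 10.45

10.45


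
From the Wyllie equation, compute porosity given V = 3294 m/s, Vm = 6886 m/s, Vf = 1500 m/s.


1/V - 1/Vm = 1/3294 - 1/6886 = 0.00015836
1/Vf - 1/Vm = 1/1500 - 1/6886 = 0.00052144
phi = 0.00015836 / 0.00052144 = 0.3037

0.3037


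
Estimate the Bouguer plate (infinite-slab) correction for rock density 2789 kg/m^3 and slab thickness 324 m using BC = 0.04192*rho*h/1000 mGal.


BC = 0.04192 * rho * h / 1000
= 0.04192 * 2789 * 324 / 1000
= 37.8804 mGal

37.8804


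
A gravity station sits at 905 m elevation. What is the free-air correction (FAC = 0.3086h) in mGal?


FAC = 0.3086 * h
= 0.3086 * 905
= 279.283 mGal

279.283


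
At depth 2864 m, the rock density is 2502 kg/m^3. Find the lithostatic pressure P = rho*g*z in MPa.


P = rho * g * z / 1e6
= 2502 * 9.81 * 2864 / 1e6
= 70295791.68 / 1e6
= 70.2958 MPa

70.2958


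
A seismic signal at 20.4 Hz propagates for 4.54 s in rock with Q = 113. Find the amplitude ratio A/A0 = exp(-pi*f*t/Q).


pi*f*t/Q = pi*20.4*4.54/113 = 2.574883
A/A0 = exp(-2.574883) = 0.076163

0.076163


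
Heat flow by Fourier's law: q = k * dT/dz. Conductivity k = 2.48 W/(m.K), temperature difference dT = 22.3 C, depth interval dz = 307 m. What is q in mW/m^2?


q = k * dT / dz * 1000
= 2.48 * 22.3 / 307 * 1000
= 0.180143 * 1000
= 180.1433 mW/m^2

180.1433


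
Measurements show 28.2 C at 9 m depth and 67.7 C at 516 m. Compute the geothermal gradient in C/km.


dT = 67.7 - 28.2 = 39.5 C
dz = 516 - 9 = 507 m
gradient = dT/dz * 1000 = 39.5/507 * 1000 = 77.9093 C/km

77.9093


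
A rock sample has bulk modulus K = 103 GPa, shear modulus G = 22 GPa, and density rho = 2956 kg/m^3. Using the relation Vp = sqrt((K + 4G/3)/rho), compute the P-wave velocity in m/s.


First compute the effective modulus:
K + 4G/3 = 103e9 + 4*22e9/3 = 132333333333.33 Pa
Then divide by density:
132333333333.33 / 2956 = 44767704.1046 Pa/(kg/m^3)
Take the square root:
Vp = sqrt(44767704.1046) = 6690.87 m/s

6690.87


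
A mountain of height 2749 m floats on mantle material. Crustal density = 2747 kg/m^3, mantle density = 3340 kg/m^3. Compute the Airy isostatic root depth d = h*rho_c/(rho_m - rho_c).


rho_m - rho_c = 3340 - 2747 = 593
d = 2749 * 2747 / 593
= 7551503 / 593
= 12734.41 m

12734.41


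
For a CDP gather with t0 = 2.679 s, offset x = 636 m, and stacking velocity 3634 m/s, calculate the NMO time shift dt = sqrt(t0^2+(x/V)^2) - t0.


x/Vnmo = 636/3634 = 0.175014
(x/Vnmo)^2 = 0.03063
t0^2 = 7.177041
sqrt(7.177041 + 0.03063) = 2.684711
dt = 2.684711 - 2.679 = 0.005711

0.005711


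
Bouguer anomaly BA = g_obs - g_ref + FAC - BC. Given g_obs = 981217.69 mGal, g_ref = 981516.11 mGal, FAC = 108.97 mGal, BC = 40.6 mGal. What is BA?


BA = g_obs - g_ref + FAC - BC
= 981217.69 - 981516.11 + 108.97 - 40.6
= -230.05 mGal

-230.05


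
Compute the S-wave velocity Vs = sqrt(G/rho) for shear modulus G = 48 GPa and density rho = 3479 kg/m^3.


Convert G to Pa: G = 48e9 Pa
Compute G/rho = 48e9 / 3479 = 13797068.123
Vs = sqrt(13797068.123) = 3714.44 m/s

3714.44


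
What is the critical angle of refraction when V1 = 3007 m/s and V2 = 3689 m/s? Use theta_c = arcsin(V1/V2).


V1/V2 = 3007/3689 = 0.815126
theta_c = arcsin(0.815126) = 54.5998 degrees

54.5998


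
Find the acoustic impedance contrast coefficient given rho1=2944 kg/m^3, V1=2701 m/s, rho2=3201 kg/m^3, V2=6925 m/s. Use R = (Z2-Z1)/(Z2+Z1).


Z1 = 2944 * 2701 = 7951744
Z2 = 3201 * 6925 = 22166925
R = (22166925 - 7951744) / (22166925 + 7951744) = 14215181 / 30118669 = 0.472

0.472


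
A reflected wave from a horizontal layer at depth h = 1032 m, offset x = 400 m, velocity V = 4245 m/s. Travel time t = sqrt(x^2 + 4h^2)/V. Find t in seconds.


x^2 + 4h^2 = 400^2 + 4*1032^2 = 160000 + 4260096 = 4420096
sqrt(4420096) = 2102.4024
t = 2102.4024 / 4245 = 0.4953 s

0.4953


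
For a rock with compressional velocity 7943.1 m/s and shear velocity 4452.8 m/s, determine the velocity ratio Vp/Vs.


Vp/Vs = 7943.1 / 4452.8
= 1.7838

1.7838


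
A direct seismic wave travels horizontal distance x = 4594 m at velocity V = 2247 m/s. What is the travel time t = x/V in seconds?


t = x / V
= 4594 / 2247
= 2.0445 s

2.0445


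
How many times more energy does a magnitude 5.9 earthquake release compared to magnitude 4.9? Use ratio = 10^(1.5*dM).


M2 - M1 = 5.9 - 4.9 = 1.0
1.5 * 1.0 = 1.5
ratio = 10^1.5 = 31.62

31.62


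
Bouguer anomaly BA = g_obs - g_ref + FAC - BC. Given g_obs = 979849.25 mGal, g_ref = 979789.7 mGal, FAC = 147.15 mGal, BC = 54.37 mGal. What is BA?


BA = g_obs - g_ref + FAC - BC
= 979849.25 - 979789.7 + 147.15 - 54.37
= 152.33 mGal

152.33


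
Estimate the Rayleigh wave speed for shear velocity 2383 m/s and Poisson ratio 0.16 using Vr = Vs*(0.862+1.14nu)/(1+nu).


Numerator factor = 0.862 + 1.14*0.16 = 1.0444
Denominator = 1 + 0.16 = 1.16
Vr = 2383 * 1.0444 / 1.16 = 2145.52 m/s

2145.52


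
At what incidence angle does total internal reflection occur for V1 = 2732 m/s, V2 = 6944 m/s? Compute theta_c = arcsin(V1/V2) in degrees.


V1/V2 = 2732/6944 = 0.393433
theta_c = arcsin(0.393433) = 23.1683 degrees

23.1683


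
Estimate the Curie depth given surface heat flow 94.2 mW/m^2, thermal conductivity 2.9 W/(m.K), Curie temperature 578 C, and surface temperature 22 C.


T_Curie - T_surf = 578 - 22 = 556 C
Convert q to W/m^2: 94.2 mW/m^2 = 0.0942 W/m^2
d = 556 * 2.9 / 0.0942 = 17116.77 m

17116.77


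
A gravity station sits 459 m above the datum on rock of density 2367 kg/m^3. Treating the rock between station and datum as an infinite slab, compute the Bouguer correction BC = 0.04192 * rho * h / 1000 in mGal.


BC = 0.04192 * rho * h / 1000
= 0.04192 * 2367 * 459 / 1000
= 45.5441 mGal

45.5441


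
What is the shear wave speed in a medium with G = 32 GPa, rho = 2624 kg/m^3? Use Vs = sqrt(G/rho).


Convert G to Pa: G = 32e9 Pa
Compute G/rho = 32e9 / 2624 = 12195121.9512
Vs = sqrt(12195121.9512) = 3492.15 m/s

3492.15


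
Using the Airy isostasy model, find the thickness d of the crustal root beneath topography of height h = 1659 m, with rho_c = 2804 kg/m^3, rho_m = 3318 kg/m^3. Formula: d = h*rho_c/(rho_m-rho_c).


rho_m - rho_c = 3318 - 2804 = 514
d = 1659 * 2804 / 514
= 4651836 / 514
= 9050.26 m

9050.26


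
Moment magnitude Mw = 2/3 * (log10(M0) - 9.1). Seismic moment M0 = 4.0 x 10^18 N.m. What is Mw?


log10(M0) = log10(4.0 x 10^18) = 18.6021
Mw = 2/3 * (18.6021 - 9.1)
= 2/3 * 9.5021
= 6.33

6.33


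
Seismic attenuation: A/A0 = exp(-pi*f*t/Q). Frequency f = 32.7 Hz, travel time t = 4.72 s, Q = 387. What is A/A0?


pi*f*t/Q = pi*32.7*4.72/387 = 1.252935
A/A0 = exp(-1.252935) = 0.285665

0.285665


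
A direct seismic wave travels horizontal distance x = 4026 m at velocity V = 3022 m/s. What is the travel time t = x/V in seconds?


t = x / V
= 4026 / 3022
= 1.3322 s

1.3322


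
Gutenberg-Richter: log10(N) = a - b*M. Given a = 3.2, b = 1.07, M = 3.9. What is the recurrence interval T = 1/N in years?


log10(N) = 3.2 - 1.07*3.9 = -0.973
N = 10^-0.973 = 0.106414
T = 1/N = 1/0.106414 = 9.3972 years

9.3972


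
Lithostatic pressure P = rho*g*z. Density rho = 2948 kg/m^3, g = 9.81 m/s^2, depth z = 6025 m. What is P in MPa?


P = rho * g * z / 1e6
= 2948 * 9.81 * 6025 / 1e6
= 174242277.0 / 1e6
= 174.2423 MPa

174.2423


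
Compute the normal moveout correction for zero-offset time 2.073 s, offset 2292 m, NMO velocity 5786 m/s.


x/Vnmo = 2292/5786 = 0.396129
(x/Vnmo)^2 = 0.156918
t0^2 = 4.297329
sqrt(4.297329 + 0.156918) = 2.110509
dt = 2.110509 - 2.073 = 0.037509

0.037509


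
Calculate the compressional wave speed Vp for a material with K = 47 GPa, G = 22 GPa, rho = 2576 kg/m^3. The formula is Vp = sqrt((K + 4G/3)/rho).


First compute the effective modulus:
K + 4G/3 = 47e9 + 4*22e9/3 = 76333333333.33 Pa
Then divide by density:
76333333333.33 / 2576 = 29632505.176 Pa/(kg/m^3)
Take the square root:
Vp = sqrt(29632505.176) = 5443.57 m/s

5443.57


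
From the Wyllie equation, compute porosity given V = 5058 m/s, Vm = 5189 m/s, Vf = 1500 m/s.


1/V - 1/Vm = 1/5058 - 1/5189 = 4.99e-06
1/Vf - 1/Vm = 1/1500 - 1/5189 = 0.00047395
phi = 4.99e-06 / 0.00047395 = 0.0105

0.0105


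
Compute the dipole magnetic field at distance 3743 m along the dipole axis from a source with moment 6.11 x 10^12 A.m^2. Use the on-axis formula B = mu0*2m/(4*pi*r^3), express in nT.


m = 6.11 x 10^12 = 6110000000000 A.m^2
2m = 12220000000000 A.m^2
r^3 = 3743^3 = 52439613407
B = (4pi*10^-7) * 12220000000000 / (4*pi * 52439613407) * 1e9
= 15356104.890747 / 658975616946.08 * 1e9
= 23302.9941 nT

23302.9941


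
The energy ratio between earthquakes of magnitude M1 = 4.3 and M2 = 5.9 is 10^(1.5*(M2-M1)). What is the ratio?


M2 - M1 = 5.9 - 4.3 = 1.6
1.5 * 1.6 = 2.4
ratio = 10^2.4 = 251.19

251.19


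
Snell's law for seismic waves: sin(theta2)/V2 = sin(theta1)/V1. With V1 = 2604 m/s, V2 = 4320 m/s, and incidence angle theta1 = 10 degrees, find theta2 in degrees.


sin(theta1) = sin(10 deg) = 0.173648
sin(theta2) = V2/V1 * sin(theta1) = 4320/2604 * 0.173648 = 0.28808
theta2 = arcsin(0.28808) = 16.743 degrees

16.743


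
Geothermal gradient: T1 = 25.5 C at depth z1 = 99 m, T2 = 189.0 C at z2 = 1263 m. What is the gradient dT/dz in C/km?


dT = 189.0 - 25.5 = 163.5 C
dz = 1263 - 99 = 1164 m
gradient = dT/dz * 1000 = 163.5/1164 * 1000 = 140.4639 C/km

140.4639


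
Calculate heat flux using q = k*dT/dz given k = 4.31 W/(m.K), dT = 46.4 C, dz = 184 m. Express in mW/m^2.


q = k * dT / dz * 1000
= 4.31 * 46.4 / 184 * 1000
= 1.08687 * 1000
= 1086.8696 mW/m^2

1086.8696


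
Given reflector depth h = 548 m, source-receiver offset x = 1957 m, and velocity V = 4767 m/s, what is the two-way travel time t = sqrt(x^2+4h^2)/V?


x^2 + 4h^2 = 1957^2 + 4*548^2 = 3829849 + 1201216 = 5031065
sqrt(5031065) = 2243.0036
t = 2243.0036 / 4767 = 0.4705 s

0.4705


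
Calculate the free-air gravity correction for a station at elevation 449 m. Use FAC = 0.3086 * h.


FAC = 0.3086 * h
= 0.3086 * 449
= 138.5614 mGal

138.5614


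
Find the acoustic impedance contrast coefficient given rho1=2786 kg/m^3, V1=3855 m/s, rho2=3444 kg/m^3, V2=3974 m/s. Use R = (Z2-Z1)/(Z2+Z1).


Z1 = 2786 * 3855 = 10740030
Z2 = 3444 * 3974 = 13686456
R = (13686456 - 10740030) / (13686456 + 10740030) = 2946426 / 24426486 = 0.1206

0.1206


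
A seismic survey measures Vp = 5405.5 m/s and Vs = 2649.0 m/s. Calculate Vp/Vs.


Vp/Vs = 5405.5 / 2649.0
= 2.0406

2.0406


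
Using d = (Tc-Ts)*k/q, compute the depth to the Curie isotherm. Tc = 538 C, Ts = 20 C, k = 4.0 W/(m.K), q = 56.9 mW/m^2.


T_Curie - T_surf = 538 - 20 = 518 C
Convert q to W/m^2: 56.9 mW/m^2 = 0.0569 W/m^2
d = 518 * 4.0 / 0.0569 = 36414.76 m

36414.76


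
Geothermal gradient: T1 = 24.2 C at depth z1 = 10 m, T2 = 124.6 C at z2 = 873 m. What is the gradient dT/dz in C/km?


dT = 124.6 - 24.2 = 100.4 C
dz = 873 - 10 = 863 m
gradient = dT/dz * 1000 = 100.4/863 * 1000 = 116.3384 C/km

116.3384


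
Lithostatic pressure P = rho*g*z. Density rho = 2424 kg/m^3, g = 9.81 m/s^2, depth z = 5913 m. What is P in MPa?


P = rho * g * z / 1e6
= 2424 * 9.81 * 5913 / 1e6
= 140607828.72 / 1e6
= 140.6078 MPa

140.6078


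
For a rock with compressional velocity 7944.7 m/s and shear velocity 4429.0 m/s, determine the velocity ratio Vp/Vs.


Vp/Vs = 7944.7 / 4429.0
= 1.7938

1.7938


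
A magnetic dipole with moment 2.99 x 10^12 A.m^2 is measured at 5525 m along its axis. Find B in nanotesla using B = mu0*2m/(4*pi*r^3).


m = 2.99 x 10^12 = 2990000000000 A.m^2
2m = 5980000000000 A.m^2
r^3 = 5525^3 = 168654078125
B = (4pi*10^-7) * 5980000000000 / (4*pi * 168654078125) * 1e9
= 7514689.627387 / 2119369651341.84 * 1e9
= 3545.7192 nT

3545.7192


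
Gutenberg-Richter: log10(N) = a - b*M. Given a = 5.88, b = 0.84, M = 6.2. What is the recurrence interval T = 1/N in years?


log10(N) = 5.88 - 0.84*6.2 = 0.672
N = 10^0.672 = 4.698941
T = 1/N = 1/4.698941 = 0.2128 years

0.2128


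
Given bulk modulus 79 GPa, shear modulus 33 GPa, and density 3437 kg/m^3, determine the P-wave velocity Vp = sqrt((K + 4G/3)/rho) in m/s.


First compute the effective modulus:
K + 4G/3 = 79e9 + 4*33e9/3 = 123000000000.0 Pa
Then divide by density:
123000000000.0 / 3437 = 35787023.5671 Pa/(kg/m^3)
Take the square root:
Vp = sqrt(35787023.5671) = 5982.23 m/s

5982.23


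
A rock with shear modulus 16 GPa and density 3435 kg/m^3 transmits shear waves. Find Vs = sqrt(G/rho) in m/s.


Convert G to Pa: G = 16e9 Pa
Compute G/rho = 16e9 / 3435 = 4657933.0422
Vs = sqrt(4657933.0422) = 2158.22 m/s

2158.22


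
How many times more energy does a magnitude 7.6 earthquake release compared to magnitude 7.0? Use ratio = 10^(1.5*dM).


M2 - M1 = 7.6 - 7.0 = 0.6
1.5 * 0.6 = 0.9
ratio = 10^0.9 = 7.94

7.94


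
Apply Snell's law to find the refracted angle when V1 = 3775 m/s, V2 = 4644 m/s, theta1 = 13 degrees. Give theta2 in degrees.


sin(theta1) = sin(13 deg) = 0.224951
sin(theta2) = V2/V1 * sin(theta1) = 4644/3775 * 0.224951 = 0.276734
theta2 = arcsin(0.276734) = 16.0654 degrees

16.0654


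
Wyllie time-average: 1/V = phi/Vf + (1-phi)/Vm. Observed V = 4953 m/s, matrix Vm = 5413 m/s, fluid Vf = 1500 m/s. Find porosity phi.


1/V - 1/Vm = 1/4953 - 1/5413 = 1.716e-05
1/Vf - 1/Vm = 1/1500 - 1/5413 = 0.00048193
phi = 1.716e-05 / 0.00048193 = 0.0356

0.0356


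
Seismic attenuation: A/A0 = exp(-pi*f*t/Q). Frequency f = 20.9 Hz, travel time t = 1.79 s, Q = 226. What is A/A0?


pi*f*t/Q = pi*20.9*1.79/226 = 0.520045
A/A0 = exp(-0.520045) = 0.594494

0.594494


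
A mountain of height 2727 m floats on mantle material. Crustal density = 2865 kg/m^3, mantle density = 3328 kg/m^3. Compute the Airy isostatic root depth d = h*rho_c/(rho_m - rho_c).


rho_m - rho_c = 3328 - 2865 = 463
d = 2727 * 2865 / 463
= 7812855 / 463
= 16874.42 m

16874.42


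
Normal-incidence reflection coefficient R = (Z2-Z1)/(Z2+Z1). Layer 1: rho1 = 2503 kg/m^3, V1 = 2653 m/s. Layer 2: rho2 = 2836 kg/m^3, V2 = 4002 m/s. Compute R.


Z1 = 2503 * 2653 = 6640459
Z2 = 2836 * 4002 = 11349672
R = (11349672 - 6640459) / (11349672 + 6640459) = 4709213 / 17990131 = 0.2618

0.2618


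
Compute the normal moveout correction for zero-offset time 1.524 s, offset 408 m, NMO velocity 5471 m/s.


x/Vnmo = 408/5471 = 0.074575
(x/Vnmo)^2 = 0.005561
t0^2 = 2.322576
sqrt(2.322576 + 0.005561) = 1.525824
dt = 1.525824 - 1.524 = 0.001824

0.001824


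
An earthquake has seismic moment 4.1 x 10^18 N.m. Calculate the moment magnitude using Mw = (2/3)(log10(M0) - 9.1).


log10(M0) = log10(4.1 x 10^18) = 18.6128
Mw = 2/3 * (18.6128 - 9.1)
= 2/3 * 9.5128
= 6.34

6.34


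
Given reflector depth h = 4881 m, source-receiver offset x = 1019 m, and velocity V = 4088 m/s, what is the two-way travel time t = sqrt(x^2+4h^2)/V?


x^2 + 4h^2 = 1019^2 + 4*4881^2 = 1038361 + 95296644 = 96335005
sqrt(96335005) = 9815.0397
t = 9815.0397 / 4088 = 2.4009 s

2.4009


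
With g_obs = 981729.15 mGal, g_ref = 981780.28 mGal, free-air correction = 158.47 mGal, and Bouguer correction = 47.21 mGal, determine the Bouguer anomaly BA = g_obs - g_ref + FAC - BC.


BA = g_obs - g_ref + FAC - BC
= 981729.15 - 981780.28 + 158.47 - 47.21
= 60.13 mGal

60.13


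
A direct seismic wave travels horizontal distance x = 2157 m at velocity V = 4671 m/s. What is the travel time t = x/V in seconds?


t = x / V
= 2157 / 4671
= 0.4618 s

0.4618


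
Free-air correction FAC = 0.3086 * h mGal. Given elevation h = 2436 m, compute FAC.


FAC = 0.3086 * h
= 0.3086 * 2436
= 751.7496 mGal

751.7496


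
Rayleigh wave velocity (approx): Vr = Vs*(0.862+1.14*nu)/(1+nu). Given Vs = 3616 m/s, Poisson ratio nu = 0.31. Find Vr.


Numerator factor = 0.862 + 1.14*0.31 = 1.2154
Denominator = 1 + 0.31 = 1.31
Vr = 3616 * 1.2154 / 1.31 = 3354.88 m/s

3354.88


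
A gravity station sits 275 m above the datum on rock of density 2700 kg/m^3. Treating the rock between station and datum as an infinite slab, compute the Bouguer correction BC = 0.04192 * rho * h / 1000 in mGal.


BC = 0.04192 * rho * h / 1000
= 0.04192 * 2700 * 275 / 1000
= 31.1256 mGal

31.1256


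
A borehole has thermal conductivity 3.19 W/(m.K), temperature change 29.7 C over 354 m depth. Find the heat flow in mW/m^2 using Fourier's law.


q = k * dT / dz * 1000
= 3.19 * 29.7 / 354 * 1000
= 0.267636 * 1000
= 267.6356 mW/m^2

267.6356


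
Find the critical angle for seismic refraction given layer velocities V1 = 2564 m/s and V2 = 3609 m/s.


V1/V2 = 2564/3609 = 0.710446
theta_c = arcsin(0.710446) = 45.2712 degrees

45.2712


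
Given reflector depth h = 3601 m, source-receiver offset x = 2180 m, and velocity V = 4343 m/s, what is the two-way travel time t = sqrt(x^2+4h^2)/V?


x^2 + 4h^2 = 2180^2 + 4*3601^2 = 4752400 + 51868804 = 56621204
sqrt(56621204) = 7524.7062
t = 7524.7062 / 4343 = 1.7326 s

1.7326


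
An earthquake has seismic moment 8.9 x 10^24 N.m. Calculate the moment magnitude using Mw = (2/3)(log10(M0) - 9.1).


log10(M0) = log10(8.9 x 10^24) = 24.9494
Mw = 2/3 * (24.9494 - 9.1)
= 2/3 * 15.8494
= 10.57

10.57


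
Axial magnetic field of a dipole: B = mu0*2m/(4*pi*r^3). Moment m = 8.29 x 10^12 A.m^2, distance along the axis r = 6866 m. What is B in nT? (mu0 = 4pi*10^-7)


m = 8.29 x 10^12 = 8290000000000 A.m^2
2m = 16580000000000 A.m^2
r^3 = 6866^3 = 323676669896
B = (4pi*10^-7) * 16580000000000 / (4*pi * 323676669896) * 1e9
= 20835042.478608 / 4067440993134.73 * 1e9
= 5122.3958 nT

5122.3958


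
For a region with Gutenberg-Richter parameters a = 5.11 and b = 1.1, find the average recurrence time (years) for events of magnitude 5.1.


log10(N) = 5.11 - 1.1*5.1 = -0.5
N = 10^-0.5 = 0.316228
T = 1/N = 1/0.316228 = 3.1623 years

3.1623


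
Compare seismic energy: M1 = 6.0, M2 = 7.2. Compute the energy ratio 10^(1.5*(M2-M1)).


M2 - M1 = 7.2 - 6.0 = 1.2
1.5 * 1.2 = 1.8
ratio = 10^1.8 = 63.1

63.1


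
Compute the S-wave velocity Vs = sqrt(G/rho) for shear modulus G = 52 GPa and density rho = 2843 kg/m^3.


Convert G to Pa: G = 52e9 Pa
Compute G/rho = 52e9 / 2843 = 18290538.1639
Vs = sqrt(18290538.1639) = 4276.74 m/s

4276.74


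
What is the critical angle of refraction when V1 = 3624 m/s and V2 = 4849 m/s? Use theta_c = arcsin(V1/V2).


V1/V2 = 3624/4849 = 0.747371
theta_c = arcsin(0.747371) = 48.3631 degrees

48.3631


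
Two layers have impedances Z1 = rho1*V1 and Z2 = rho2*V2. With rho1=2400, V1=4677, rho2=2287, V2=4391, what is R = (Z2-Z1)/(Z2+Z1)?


Z1 = 2400 * 4677 = 11224800
Z2 = 2287 * 4391 = 10042217
R = (10042217 - 11224800) / (10042217 + 11224800) = -1182583 / 21267017 = -0.0556

-0.0556


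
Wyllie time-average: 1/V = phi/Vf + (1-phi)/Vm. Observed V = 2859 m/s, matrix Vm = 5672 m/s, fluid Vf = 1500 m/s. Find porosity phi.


1/V - 1/Vm = 1/2859 - 1/5672 = 0.00017347
1/Vf - 1/Vm = 1/1500 - 1/5672 = 0.00049036
phi = 0.00017347 / 0.00049036 = 0.3538

0.3538


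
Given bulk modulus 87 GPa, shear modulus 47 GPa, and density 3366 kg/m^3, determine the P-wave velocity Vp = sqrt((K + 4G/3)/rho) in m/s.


First compute the effective modulus:
K + 4G/3 = 87e9 + 4*47e9/3 = 149666666666.67 Pa
Then divide by density:
149666666666.67 / 3366 = 44464250.3466 Pa/(kg/m^3)
Take the square root:
Vp = sqrt(44464250.3466) = 6668.15 m/s

6668.15


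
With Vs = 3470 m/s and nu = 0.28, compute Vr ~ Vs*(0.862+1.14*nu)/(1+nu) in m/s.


Numerator factor = 0.862 + 1.14*0.28 = 1.1812
Denominator = 1 + 0.28 = 1.28
Vr = 3470 * 1.1812 / 1.28 = 3202.16 m/s

3202.16


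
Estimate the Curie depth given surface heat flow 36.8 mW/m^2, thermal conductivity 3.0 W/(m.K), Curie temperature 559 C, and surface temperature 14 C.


T_Curie - T_surf = 559 - 14 = 545 C
Convert q to W/m^2: 36.8 mW/m^2 = 0.0368 W/m^2
d = 545 * 3.0 / 0.0368 = 44429.35 m

44429.35


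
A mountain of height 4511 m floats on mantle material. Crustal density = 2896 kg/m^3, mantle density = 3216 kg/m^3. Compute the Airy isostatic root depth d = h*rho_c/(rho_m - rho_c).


rho_m - rho_c = 3216 - 2896 = 320
d = 4511 * 2896 / 320
= 13063856 / 320
= 40824.55 m

40824.55


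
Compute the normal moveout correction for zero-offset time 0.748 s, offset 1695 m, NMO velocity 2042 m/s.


x/Vnmo = 1695/2042 = 0.830069
(x/Vnmo)^2 = 0.689014
t0^2 = 0.559504
sqrt(0.559504 + 0.689014) = 1.117371
dt = 1.117371 - 0.748 = 0.369371

0.369371


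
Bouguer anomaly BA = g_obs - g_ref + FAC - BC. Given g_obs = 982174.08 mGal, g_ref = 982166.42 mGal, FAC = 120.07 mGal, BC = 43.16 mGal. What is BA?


BA = g_obs - g_ref + FAC - BC
= 982174.08 - 982166.42 + 120.07 - 43.16
= 84.57 mGal

84.57


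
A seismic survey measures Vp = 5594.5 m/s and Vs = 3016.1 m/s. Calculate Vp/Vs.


Vp/Vs = 5594.5 / 3016.1
= 1.8549

1.8549


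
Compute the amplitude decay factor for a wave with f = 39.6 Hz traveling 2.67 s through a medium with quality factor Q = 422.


pi*f*t/Q = pi*39.6*2.67/422 = 0.787125
A/A0 = exp(-0.787125) = 0.455151

0.455151


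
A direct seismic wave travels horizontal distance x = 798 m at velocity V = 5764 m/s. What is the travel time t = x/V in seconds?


t = x / V
= 798 / 5764
= 0.1384 s

0.1384


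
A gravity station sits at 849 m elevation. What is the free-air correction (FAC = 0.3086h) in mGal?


FAC = 0.3086 * h
= 0.3086 * 849
= 262.0014 mGal

262.0014


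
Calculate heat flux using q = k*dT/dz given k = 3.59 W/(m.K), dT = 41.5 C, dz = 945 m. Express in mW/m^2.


q = k * dT / dz * 1000
= 3.59 * 41.5 / 945 * 1000
= 0.157656 * 1000
= 157.6561 mW/m^2

157.6561


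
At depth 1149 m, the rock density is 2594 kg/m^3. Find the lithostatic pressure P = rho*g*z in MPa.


P = rho * g * z / 1e6
= 2594 * 9.81 * 1149 / 1e6
= 29238763.86 / 1e6
= 29.2388 MPa

29.2388


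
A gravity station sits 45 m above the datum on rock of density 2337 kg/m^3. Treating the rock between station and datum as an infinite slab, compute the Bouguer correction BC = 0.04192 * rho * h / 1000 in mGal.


BC = 0.04192 * rho * h / 1000
= 0.04192 * 2337 * 45 / 1000
= 4.4085 mGal

4.4085


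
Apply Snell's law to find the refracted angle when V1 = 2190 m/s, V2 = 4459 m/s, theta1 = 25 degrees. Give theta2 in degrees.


sin(theta1) = sin(25 deg) = 0.422618
sin(theta2) = V2/V1 * sin(theta1) = 4459/2190 * 0.422618 = 0.860482
theta2 = arcsin(0.860482) = 59.3707 degrees

59.3707


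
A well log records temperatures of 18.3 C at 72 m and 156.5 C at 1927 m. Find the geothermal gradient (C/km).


dT = 156.5 - 18.3 = 138.2 C
dz = 1927 - 72 = 1855 m
gradient = dT/dz * 1000 = 138.2/1855 * 1000 = 74.5013 C/km

74.5013


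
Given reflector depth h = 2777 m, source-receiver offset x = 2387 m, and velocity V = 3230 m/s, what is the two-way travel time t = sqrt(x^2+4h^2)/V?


x^2 + 4h^2 = 2387^2 + 4*2777^2 = 5697769 + 30846916 = 36544685
sqrt(36544685) = 6045.22
t = 6045.22 / 3230 = 1.8716 s

1.8716


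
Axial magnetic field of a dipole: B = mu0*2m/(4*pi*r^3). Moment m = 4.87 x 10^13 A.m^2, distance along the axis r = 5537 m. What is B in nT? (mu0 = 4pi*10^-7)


m = 4.87 x 10^13 = 48700000000000 A.m^2
2m = 97400000000000 A.m^2
r^3 = 5537^3 = 169755389153
B = (4pi*10^-7) * 97400000000000 / (4*pi * 169755389153) * 1e9
= 122396449.783858 / 2133209133881.36 * 1e9
= 57376.6762 nT

57376.6762


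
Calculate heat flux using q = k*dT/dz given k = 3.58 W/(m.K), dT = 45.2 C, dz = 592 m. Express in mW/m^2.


q = k * dT / dz * 1000
= 3.58 * 45.2 / 592 * 1000
= 0.273338 * 1000
= 273.3378 mW/m^2

273.3378


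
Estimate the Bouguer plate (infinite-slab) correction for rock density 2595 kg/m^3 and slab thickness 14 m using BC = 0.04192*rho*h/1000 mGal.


BC = 0.04192 * rho * h / 1000
= 0.04192 * 2595 * 14 / 1000
= 1.523 mGal

1.523


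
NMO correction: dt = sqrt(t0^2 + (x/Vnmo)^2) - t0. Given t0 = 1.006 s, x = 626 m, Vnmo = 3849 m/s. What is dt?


x/Vnmo = 626/3849 = 0.16264
(x/Vnmo)^2 = 0.026452
t0^2 = 1.012036
sqrt(1.012036 + 0.026452) = 1.019062
dt = 1.019062 - 1.006 = 0.013062

0.013062


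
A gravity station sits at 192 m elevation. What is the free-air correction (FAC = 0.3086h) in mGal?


FAC = 0.3086 * h
= 0.3086 * 192
= 59.2512 mGal

59.2512


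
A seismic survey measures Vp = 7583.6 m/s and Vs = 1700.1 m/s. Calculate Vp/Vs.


Vp/Vs = 7583.6 / 1700.1
= 4.4607

4.4607


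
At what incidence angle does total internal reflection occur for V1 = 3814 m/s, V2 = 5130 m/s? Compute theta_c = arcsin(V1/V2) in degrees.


V1/V2 = 3814/5130 = 0.74347
theta_c = arcsin(0.74347) = 48.0278 degrees

48.0278


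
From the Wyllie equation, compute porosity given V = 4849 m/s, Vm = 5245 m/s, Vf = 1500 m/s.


1/V - 1/Vm = 1/4849 - 1/5245 = 1.557e-05
1/Vf - 1/Vm = 1/1500 - 1/5245 = 0.00047601
phi = 1.557e-05 / 0.00047601 = 0.0327

0.0327


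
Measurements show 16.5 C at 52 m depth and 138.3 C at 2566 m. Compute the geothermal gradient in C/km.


dT = 138.3 - 16.5 = 121.8 C
dz = 2566 - 52 = 2514 m
gradient = dT/dz * 1000 = 121.8/2514 * 1000 = 48.4487 C/km

48.4487


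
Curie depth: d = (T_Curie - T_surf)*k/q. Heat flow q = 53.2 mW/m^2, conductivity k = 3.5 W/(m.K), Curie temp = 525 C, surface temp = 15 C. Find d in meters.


T_Curie - T_surf = 525 - 15 = 510 C
Convert q to W/m^2: 53.2 mW/m^2 = 0.0532 W/m^2
d = 510 * 3.5 / 0.0532 = 33552.63 m

33552.63


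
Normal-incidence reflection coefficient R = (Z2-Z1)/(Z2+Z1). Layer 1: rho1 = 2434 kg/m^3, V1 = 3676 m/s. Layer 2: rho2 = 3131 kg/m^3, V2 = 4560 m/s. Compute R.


Z1 = 2434 * 3676 = 8947384
Z2 = 3131 * 4560 = 14277360
R = (14277360 - 8947384) / (14277360 + 8947384) = 5329976 / 23224744 = 0.2295

0.2295


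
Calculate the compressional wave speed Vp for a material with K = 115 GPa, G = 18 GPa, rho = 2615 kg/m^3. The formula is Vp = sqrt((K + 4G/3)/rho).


First compute the effective modulus:
K + 4G/3 = 115e9 + 4*18e9/3 = 139000000000.0 Pa
Then divide by density:
139000000000.0 / 2615 = 53154875.717 Pa/(kg/m^3)
Take the square root:
Vp = sqrt(53154875.717) = 7290.74 m/s

7290.74


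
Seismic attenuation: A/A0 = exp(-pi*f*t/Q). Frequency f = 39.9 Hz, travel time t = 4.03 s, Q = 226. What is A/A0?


pi*f*t/Q = pi*39.9*4.03/226 = 2.235215
A/A0 = exp(-2.235215) = 0.106969

0.106969


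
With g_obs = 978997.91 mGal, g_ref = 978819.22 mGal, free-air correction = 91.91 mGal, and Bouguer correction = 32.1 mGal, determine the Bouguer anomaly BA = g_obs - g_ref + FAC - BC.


BA = g_obs - g_ref + FAC - BC
= 978997.91 - 978819.22 + 91.91 - 32.1
= 238.5 mGal

238.5


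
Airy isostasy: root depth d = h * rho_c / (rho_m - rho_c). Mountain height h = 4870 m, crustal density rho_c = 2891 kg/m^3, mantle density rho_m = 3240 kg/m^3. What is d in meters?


rho_m - rho_c = 3240 - 2891 = 349
d = 4870 * 2891 / 349
= 14079170 / 349
= 40341.46 m

40341.46


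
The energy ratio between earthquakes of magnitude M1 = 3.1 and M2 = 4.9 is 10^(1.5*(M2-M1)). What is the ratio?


M2 - M1 = 4.9 - 3.1 = 1.8
1.5 * 1.8 = 2.7
ratio = 10^2.7 = 501.19

501.19


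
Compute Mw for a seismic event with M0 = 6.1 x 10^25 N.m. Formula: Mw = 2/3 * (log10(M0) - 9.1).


log10(M0) = log10(6.1 x 10^25) = 25.7853
Mw = 2/3 * (25.7853 - 9.1)
= 2/3 * 16.6853
= 11.12

11.12


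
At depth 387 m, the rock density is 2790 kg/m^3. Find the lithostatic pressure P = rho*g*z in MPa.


P = rho * g * z / 1e6
= 2790 * 9.81 * 387 / 1e6
= 10592151.3 / 1e6
= 10.5922 MPa

10.5922


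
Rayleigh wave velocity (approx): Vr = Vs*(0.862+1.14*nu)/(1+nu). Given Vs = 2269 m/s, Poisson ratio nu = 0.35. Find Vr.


Numerator factor = 0.862 + 1.14*0.35 = 1.261
Denominator = 1 + 0.35 = 1.35
Vr = 2269 * 1.261 / 1.35 = 2119.41 m/s

2119.41


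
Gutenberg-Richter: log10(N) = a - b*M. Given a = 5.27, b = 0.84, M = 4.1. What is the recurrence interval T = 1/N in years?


log10(N) = 5.27 - 0.84*4.1 = 1.826
N = 10^1.826 = 66.988461
T = 1/N = 1/66.988461 = 0.0149 years

0.0149


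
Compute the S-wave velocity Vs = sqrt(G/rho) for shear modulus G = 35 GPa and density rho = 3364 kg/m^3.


Convert G to Pa: G = 35e9 Pa
Compute G/rho = 35e9 / 3364 = 10404280.6183
Vs = sqrt(10404280.6183) = 3225.57 m/s

3225.57


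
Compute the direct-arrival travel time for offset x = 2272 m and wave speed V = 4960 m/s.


t = x / V
= 2272 / 4960
= 0.4581 s

0.4581


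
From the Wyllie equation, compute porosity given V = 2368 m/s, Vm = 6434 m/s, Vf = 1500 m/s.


1/V - 1/Vm = 1/2368 - 1/6434 = 0.00026687
1/Vf - 1/Vm = 1/1500 - 1/6434 = 0.00051124
phi = 0.00026687 / 0.00051124 = 0.522

0.522


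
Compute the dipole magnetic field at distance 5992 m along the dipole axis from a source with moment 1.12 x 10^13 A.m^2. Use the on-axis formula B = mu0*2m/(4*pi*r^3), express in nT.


m = 1.12 x 10^13 = 11200000000000 A.m^2
2m = 22400000000000 A.m^2
r^3 = 5992^3 = 215137151488
B = (4pi*10^-7) * 22400000000000 / (4*pi * 215137151488) * 1e9
= 28148670.176165 / 2703493178515.74 * 1e9
= 10411.9627 nT

10411.9627
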